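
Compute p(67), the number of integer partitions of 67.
p(67) = 2679689

Compute p(n) via the recurrence p(n, m) = p(n, m−1) + p(n−m, m), where p(n, m) counts partitions of n with all parts ≤ m and p(n) = p(n, n). The base cases are p(0, m) = 1 and p(n, 0) = 0 for n > 0. Filling the table yields p(67) = 2679689. (Euler's pentagonal recurrence is an alternative.)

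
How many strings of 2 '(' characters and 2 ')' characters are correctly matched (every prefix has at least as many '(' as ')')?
C_2 = 2

These balanced parentheses are counted by the Catalan number C_n = (1/(n + 1)) · C(2n, n). For n = 2: C_2 = (1/3) · C(4, 2) = 6/3 = 2.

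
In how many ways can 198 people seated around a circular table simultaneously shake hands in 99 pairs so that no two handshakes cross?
C_99 = 227508830794229349661819540395688853956041682601541047340

These noncrossing handshakes are counted by the Catalan number C_n = (1/(n + 1)) · C(2n, n). For n = 99: C_99 = (1/100) · C(198, 99) = 22750883079422934966181954039568885395604168260154104734000/100 = 227508830794229349661819540395688853956041682601541047340.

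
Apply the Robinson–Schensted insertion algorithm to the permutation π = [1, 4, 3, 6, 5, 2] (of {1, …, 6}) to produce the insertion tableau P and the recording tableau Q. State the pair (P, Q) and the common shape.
P = [1, 2, 5] / [3, 6] / [4];  Q = [1, 2, 4] / [3, 5] / [6];  common shape = (3, 2, 1)

Row-insert the values π_1, π_2, … into P one at a time, bumping the leftmost entry strictly greater than the inserted value down to the next row. The recording tableau Q records, in position (i, j), the step at which that cell was added to P.
  Insert 1 (step 1): P = [1];  Q = [1]
  Insert 4 (step 2): P = [1, 4];  Q = [1, 2]
  Insert 3 (step 3): P = [1, 3] / [4];  Q = [1, 2] / [3]
  Insert 6 (step 4): P = [1, 3, 6] / [4];  Q = [1, 2, 4] / [3]
  Insert 5 (step 5): P = [1, 3, 5] / [4, 6];  Q = [1, 2, 4] / [3, 5]
  Insert 2 (step 6): P = [1, 2, 5] / [3, 6] / [4];  Q = [1, 2, 4] / [3, 5] / [6]
Final shape: (3, 2, 1).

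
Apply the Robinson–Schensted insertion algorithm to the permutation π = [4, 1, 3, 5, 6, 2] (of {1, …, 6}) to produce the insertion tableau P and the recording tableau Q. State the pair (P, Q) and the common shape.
P = [1, 2, 5, 6] / [3] / [4];  Q = [1, 3, 4, 5] / [2] / [6];  common shape = (4, 1, 1)

Row-insert the values π_1, π_2, … into P one at a time, bumping the leftmost entry strictly greater than the inserted value down to the next row. The recording tableau Q records, in position (i, j), the step at which that cell was added to P.
  Insert 4 (step 1): P = [4];  Q = [1]
  Insert 1 (step 2): P = [1] / [4];  Q = [1] / [2]
  Insert 3 (step 3): P = [1, 3] / [4];  Q = [1, 3] / [2]
  Insert 5 (step 4): P = [1, 3, 5] / [4];  Q = [1, 3, 4] / [2]
  Insert 6 (step 5): P = [1, 3, 5, 6] / [4];  Q = [1, 3, 4, 5] / [2]
  Insert 2 (step 6): P = [1, 2, 5, 6] / [3] / [4];  Q = [1, 3, 4, 5] / [2] / [6]
Final shape: (4, 1, 1).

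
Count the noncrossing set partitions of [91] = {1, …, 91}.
C_91 = 3935312233584004685417853572763349509774031680023800

These noncrossing partitions are counted by the Catalan number C_n = (1/(n + 1)) · C(2n, n). For n = 91: C_91 = (1/92) · C(182, 91) = 362048725489728431058442528694228154899210914562189600/92 = 3935312233584004685417853572763349509774031680023800.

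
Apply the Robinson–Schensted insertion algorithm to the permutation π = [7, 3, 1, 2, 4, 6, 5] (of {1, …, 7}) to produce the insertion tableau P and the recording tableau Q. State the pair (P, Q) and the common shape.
P = [1, 2, 4, 5] / [3, 6] / [7];  Q = [1, 4, 5, 6] / [2, 7] / [3];  common shape = (4, 2, 1)

Row-insert the values π_1, π_2, … into P one at a time, bumping the leftmost entry strictly greater than the inserted value down to the next row. The recording tableau Q records, in position (i, j), the step at which that cell was added to P.
  Insert 7 (step 1): P = [7];  Q = [1]
  Insert 3 (step 2): P = [3] / [7];  Q = [1] / [2]
  Insert 1 (step 3): P = [1] / [3] / [7];  Q = [1] / [2] / [3]
  Insert 2 (step 4): P = [1, 2] / [3] / [7];  Q = [1, 4] / [2] / [3]
  Insert 4 (step 5): P = [1, 2, 4] / [3] / [7];  Q = [1, 4, 5] / [2] / [3]
  Insert 6 (step 6): P = [1, 2, 4, 6] / [3] / [7];  Q = [1, 4, 5, 6] / [2] / [3]
  Insert 5 (step 7): P = [1, 2, 4, 5] / [3, 6] / [7];  Q = [1, 4, 5, 6] / [2, 7] / [3]
Final shape: (4, 2, 1).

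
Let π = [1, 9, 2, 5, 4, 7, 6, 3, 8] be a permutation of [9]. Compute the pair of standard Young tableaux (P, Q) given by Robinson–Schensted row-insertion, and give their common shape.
P = [1, 2, 3, 6, 8] / [4, 7] / [5] / [9];  Q = [1, 2, 4, 6, 9] / [3, 7] / [5] / [8];  common shape = (5, 2, 1, 1)

Row-insert the values π_1, π_2, … into P one at a time, bumping the leftmost entry strictly greater than the inserted value down to the next row. The recording tableau Q records, in position (i, j), the step at which that cell was added to P.
  Insert 1 (step 1): P = [1];  Q = [1]
  Insert 9 (step 2): P = [1, 9];  Q = [1, 2]
  Insert 2 (step 3): P = [1, 2] / [9];  Q = [1, 2] / [3]
  Insert 5 (step 4): P = [1, 2, 5] / [9];  Q = [1, 2, 4] / [3]
  Insert 4 (step 5): P = [1, 2, 4] / [5] / [9];  Q = [1, 2, 4] / [3] / [5]
  Insert 7 (step 6): P = [1, 2, 4, 7] / [5] / [9];  Q = [1, 2, 4, 6] / [3] / [5]
  Insert 6 (step 7): P = [1, 2, 4, 6] / [5, 7] / [9];  Q = [1, 2, 4, 6] / [3, 7] / [5]
  Insert 3 (step 8): P = [1, 2, 3, 6] / [4, 7] / [5] / [9];  Q = [1, 2, 4, 6] / [3, 7] / [5] / [8]
  Insert 8 (step 9): P = [1, 2, 3, 6, 8] / [4, 7] / [5] / [9];  Q = [1, 2, 4, 6, 9] / [3, 7] / [5] / [8]
Final shape: (5, 2, 1, 1).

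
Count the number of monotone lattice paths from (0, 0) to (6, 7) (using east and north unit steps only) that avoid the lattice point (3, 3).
Number of paths = 1016

Total paths from (0, 0) to (6, 7): C(13, 6) = 1716. Paths through (3, 3): (paths (0, 0) → (3, 3)) × (paths (3, 3) → (6, 7)) = C(6, 3) · C(7, 3) = 20 · 35 = 700. Avoidance count = 1716 − 700 = 1016.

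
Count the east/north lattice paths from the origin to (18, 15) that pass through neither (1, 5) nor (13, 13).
Number of paths = 784000230

Inclusion–exclusion. Total paths: C(33, 18) = 1037158320. Through P₁: C(6, 1)·C(27, 17) = 50617710. Through P₂: C(26, 13)·C(7, 5) = 218412600. Since P₁ is strictly southwest of P₂, a monotone path through both must visit P₁ then P₂; paths through both = C(6, 1)·C(20, 12)·C(7, 5) = 15872220. Avoid both = 1037158320 − 50617710 − 218412600 + 15872220 = 784000230.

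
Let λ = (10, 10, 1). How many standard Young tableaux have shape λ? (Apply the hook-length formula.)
# SYT of shape (10, 10, 1) = 293930

Hook-length formula: f^λ = n! / Π hook(c), product over all cells c of the Young diagram. For λ = (10, 10, 1), n = 21 boxes. Hook lengths by row (left-to-right, top-to-bottom): [12, 10, 9, 8, 7, 6, 5, 4, 3, 2]; [11, 9, 8, 7, 6, 5, 4, 3, 2, 1]; [1]. Product of hooks = 173820100608000. So f^λ = 21! / 173820100608000 = 51090942171709440000 / 173820100608000 = 293930.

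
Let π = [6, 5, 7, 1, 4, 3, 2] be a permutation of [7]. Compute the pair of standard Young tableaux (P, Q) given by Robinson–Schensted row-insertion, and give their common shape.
P = [1, 2] / [3, 7] / [4] / [5] / [6];  Q = [1, 3] / [2, 5] / [4] / [6] / [7];  common shape = (2, 2, 1, 1, 1)

Row-insert the values π_1, π_2, … into P one at a time, bumping the leftmost entry strictly greater than the inserted value down to the next row. The recording tableau Q records, in position (i, j), the step at which that cell was added to P.
  Insert 6 (step 1): P = [6];  Q = [1]
  Insert 5 (step 2): P = [5] / [6];  Q = [1] / [2]
  Insert 7 (step 3): P = [5, 7] / [6];  Q = [1, 3] / [2]
  Insert 1 (step 4): P = [1, 7] / [5] / [6];  Q = [1, 3] / [2] / [4]
  Insert 4 (step 5): P = [1, 4] / [5, 7] / [6];  Q = [1, 3] / [2, 5] / [4]
  Insert 3 (step 6): P = [1, 3] / [4, 7] / [5] / [6];  Q = [1, 3] / [2, 5] / [4] / [6]
  Insert 2 (step 7): P = [1, 2] / [3, 7] / [4] / [5] / [6];  Q = [1, 3] / [2, 5] / [4] / [6] / [7]
Final shape: (2, 2, 1, 1, 1).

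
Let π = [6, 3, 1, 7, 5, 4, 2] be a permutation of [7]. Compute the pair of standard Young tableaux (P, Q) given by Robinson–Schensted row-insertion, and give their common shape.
P = [1, 2] / [3, 4] / [5, 7] / [6];  Q = [1, 4] / [2, 5] / [3, 6] / [7];  common shape = (2, 2, 2, 1)

Row-insert the values π_1, π_2, … into P one at a time, bumping the leftmost entry strictly greater than the inserted value down to the next row. The recording tableau Q records, in position (i, j), the step at which that cell was added to P.
  Insert 6 (step 1): P = [6];  Q = [1]
  Insert 3 (step 2): P = [3] / [6];  Q = [1] / [2]
  Insert 1 (step 3): P = [1] / [3] / [6];  Q = [1] / [2] / [3]
  Insert 7 (step 4): P = [1, 7] / [3] / [6];  Q = [1, 4] / [2] / [3]
  Insert 5 (step 5): P = [1, 5] / [3, 7] / [6];  Q = [1, 4] / [2, 5] / [3]
  Insert 4 (step 6): P = [1, 4] / [3, 5] / [6, 7];  Q = [1, 4] / [2, 5] / [3, 6]
  Insert 2 (step 7): P = [1, 2] / [3, 4] / [5, 7] / [6];  Q = [1, 4] / [2, 5] / [3, 6] / [7]
Final shape: (2, 2, 2, 1).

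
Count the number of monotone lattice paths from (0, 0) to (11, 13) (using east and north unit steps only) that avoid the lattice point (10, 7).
Number of paths = 2360008

Total paths from (0, 0) to (11, 13): C(24, 11) = 2496144. Paths through (10, 7): (paths (0, 0) → (10, 7)) × (paths (10, 7) → (11, 13)) = C(17, 10) · C(7, 1) = 19448 · 7 = 136136. Avoidance count = 2496144 − 136136 = 2360008.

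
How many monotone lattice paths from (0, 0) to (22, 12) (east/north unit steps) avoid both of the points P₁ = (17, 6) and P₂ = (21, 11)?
Number of paths = 269106210

Inclusion–exclusion. Total paths: C(34, 22) = 548354040. Through P₁: C(23, 17)·C(11, 5) = 46637514. Through P₂: C(32, 21)·C(2, 1) = 258048960. Since P₁ is strictly southwest of P₂, a monotone path through both must visit P₁ then P₂; paths through both = C(23, 17)·C(9, 4)·C(2, 1) = 25438644. Avoid both = 548354040 − 46637514 − 258048960 + 25438644 = 269106210.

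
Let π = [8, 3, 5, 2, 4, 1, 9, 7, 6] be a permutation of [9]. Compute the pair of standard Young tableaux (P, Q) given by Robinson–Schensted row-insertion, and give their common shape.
P = [1, 4, 6] / [2, 5, 7] / [3, 9] / [8];  Q = [1, 3, 7] / [2, 5, 8] / [4, 9] / [6];  common shape = (3, 3, 2, 1)

Row-insert the values π_1, π_2, … into P one at a time, bumping the leftmost entry strictly greater than the inserted value down to the next row. The recording tableau Q records, in position (i, j), the step at which that cell was added to P.
  Insert 8 (step 1): P = [8];  Q = [1]
  Insert 3 (step 2): P = [3] / [8];  Q = [1] / [2]
  Insert 5 (step 3): P = [3, 5] / [8];  Q = [1, 3] / [2]
  Insert 2 (step 4): P = [2, 5] / [3] / [8];  Q = [1, 3] / [2] / [4]
  Insert 4 (step 5): P = [2, 4] / [3, 5] / [8];  Q = [1, 3] / [2, 5] / [4]
  Insert 1 (step 6): P = [1, 4] / [2, 5] / [3] / [8];  Q = [1, 3] / [2, 5] / [4] / [6]
  Insert 9 (step 7): P = [1, 4, 9] / [2, 5] / [3] / [8];  Q = [1, 3, 7] / [2, 5] / [4] / [6]
  Insert 7 (step 8): P = [1, 4, 7] / [2, 5, 9] / [3] / [8];  Q = [1, 3, 7] / [2, 5, 8] / [4] / [6]
  Insert 6 (step 9): P = [1, 4, 6] / [2, 5, 7] / [3, 9] / [8];  Q = [1, 3, 7] / [2, 5, 8] / [4, 9] / [6]
Final shape: (3, 3, 2, 1).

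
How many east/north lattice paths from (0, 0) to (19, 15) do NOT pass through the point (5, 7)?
Number of paths = 1602709680

Total paths from (0, 0) to (19, 15): C(34, 19) = 1855967520. Paths through (5, 7): (paths (0, 0) → (5, 7)) × (paths (5, 7) → (19, 15)) = C(12, 5) · C(22, 14) = 792 · 319770 = 253257840. Avoidance count = 1855967520 − 253257840 = 1602709680.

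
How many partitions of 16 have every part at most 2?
p(16, parts ≤ 2) = 9

Partitions of 16 with all parts ≤ 2: 2+2+2+2+2+2+2+2, 2+2+2+2+2+2+2+1+1, 2+2+2+2+2+2+1+1+1+1, 2+2+2+2+2+1+1+1+1+1+1, 2+2+2+2+1+1+1+1+1+1+1+1, 2+2+2+1+1+1+1+1+1+1+1+1+1, 2+2+1+1+1+1+1+1+1+1+1+1+1+1, 2+1+1+1+1+1+1+1+1+1+1+1+1+1+1, 1+1+1+1+1+1+1+1+1+1+1+1+1+1+1+1. Count = 9.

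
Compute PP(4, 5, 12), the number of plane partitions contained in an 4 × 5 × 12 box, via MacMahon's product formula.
PP(4, 5, 12) = 1354627767168

Evaluate the triple product over i = 1..4, j = 1..5, k = 1..12. The factors are (2/1) · (3/2) · (4/3) · (5/4) · (6/5) · (7/6) · (8/7) · (9/8) · … (240 factors total). The numerators and denominators telescope so the product is an integer; carrying out the multiplication exactly gives PP(4, 5, 12) = 1354627767168.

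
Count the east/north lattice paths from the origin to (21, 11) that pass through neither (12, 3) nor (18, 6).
Number of paths = 112566374

Inclusion–exclusion. Total paths: C(32, 21) = 129024480. Through P₁: C(15, 12)·C(17, 9) = 11061050. Through P₂: C(24, 18)·C(8, 3) = 7537376. Since P₁ is strictly southwest of P₂, a monotone path through both must visit P₁ then P₂; paths through both = C(15, 12)·C(9, 6)·C(8, 3) = 2140320. Avoid both = 129024480 − 11061050 − 7537376 + 2140320 = 112566374.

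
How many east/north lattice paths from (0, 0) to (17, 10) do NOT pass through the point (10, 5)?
Number of paths = 6057909

Total paths from (0, 0) to (17, 10): C(27, 17) = 8436285. Paths through (10, 5): (paths (0, 0) → (10, 5)) × (paths (10, 5) → (17, 10)) = C(15, 10) · C(12, 7) = 3003 · 792 = 2378376. Avoidance count = 8436285 − 2378376 = 6057909.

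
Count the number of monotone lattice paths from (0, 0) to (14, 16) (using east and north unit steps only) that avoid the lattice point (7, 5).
Number of paths = 120218067

Total paths from (0, 0) to (14, 16): C(30, 14) = 145422675. Paths through (7, 5): (paths (0, 0) → (7, 5)) × (paths (7, 5) → (14, 16)) = C(12, 7) · C(18, 7) = 792 · 31824 = 25204608. Avoidance count = 145422675 − 25204608 = 120218067.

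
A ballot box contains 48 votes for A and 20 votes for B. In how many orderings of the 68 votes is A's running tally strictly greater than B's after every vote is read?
Strict-lead orderings = 33812214746249940

Total orderings of the 68 votes with 48 for A: C(68, 48) = 82115378669464140. By the Bertrand ballot formula (Cycle Lemma / reflection principle), the number of orderings in which A is strictly ahead of B throughout is (p − q)/(p + q) · C(p + q, p) = (48 − 20)/(48 + 20) · 82115378669464140 = 33812214746249940.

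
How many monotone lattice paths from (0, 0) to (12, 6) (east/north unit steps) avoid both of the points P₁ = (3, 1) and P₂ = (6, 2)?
Number of paths = 8036

Inclusion–exclusion. Total paths: C(18, 12) = 18564. Through P₁: C(4, 3)·C(14, 9) = 8008. Through P₂: C(8, 6)·C(10, 6) = 5880. Since P₁ is strictly southwest of P₂, a monotone path through both must visit P₁ then P₂; paths through both = C(4, 3)·C(4, 3)·C(10, 6) = 3360. Avoid both = 18564 − 8008 − 5880 + 3360 = 8036.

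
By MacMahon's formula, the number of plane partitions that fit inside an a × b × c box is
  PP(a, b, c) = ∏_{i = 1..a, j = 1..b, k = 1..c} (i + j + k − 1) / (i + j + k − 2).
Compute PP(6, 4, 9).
PP(6, 4, 9) = 559299781040

Evaluate the triple product over i = 1..6, j = 1..4, k = 1..9. The factors are (2/1) · (3/2) · (4/3) · (5/4) · (6/5) · (7/6) · (8/7) · (9/8) · … (216 factors total). The numerators and denominators telescope so the product is an integer; carrying out the multiplication exactly gives PP(6, 4, 9) = 559299781040.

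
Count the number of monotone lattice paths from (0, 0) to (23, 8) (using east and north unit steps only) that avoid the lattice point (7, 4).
Number of paths = 6289875

Total paths from (0, 0) to (23, 8): C(31, 23) = 7888725. Paths through (7, 4): (paths (0, 0) → (7, 4)) × (paths (7, 4) → (23, 8)) = C(11, 7) · C(20, 16) = 330 · 4845 = 1598850. Avoidance count = 7888725 − 1598850 = 6289875.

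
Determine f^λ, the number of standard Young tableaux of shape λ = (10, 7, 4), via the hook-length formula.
# SYT of shape (10, 7, 4) = 14108640

Hook-length formula: f^λ = n! / Π hook(c), product over all cells c of the Young diagram. For λ = (10, 7, 4), n = 21 boxes. Hook lengths by row (left-to-right, top-to-bottom): [12, 11, 10, 9, 7, 6, 5, 3, 2, 1]; [8, 7, 6, 5, 3, 2, 1]; [4, 3, 2, 1]. Product of hooks = 3621252096000. So f^λ = 21! / 3621252096000 = 51090942171709440000 / 3621252096000 = 14108640.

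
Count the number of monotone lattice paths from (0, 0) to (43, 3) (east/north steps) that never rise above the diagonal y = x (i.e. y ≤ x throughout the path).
Number of paths = 14145

By the reflection principle (André's argument), the number of monotone paths to (43, 3) with n ≤ m that never go above y = x is C(46, 43) − C(46, 44) = 15180 − 1035 = 14145.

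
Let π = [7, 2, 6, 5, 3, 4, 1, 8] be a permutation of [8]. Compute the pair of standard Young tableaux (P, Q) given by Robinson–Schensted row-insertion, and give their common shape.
P = [1, 3, 4, 8] / [2] / [5] / [6] / [7];  Q = [1, 3, 6, 8] / [2] / [4] / [5] / [7];  common shape = (4, 1, 1, 1, 1)

Row-insert the values π_1, π_2, … into P one at a time, bumping the leftmost entry strictly greater than the inserted value down to the next row. The recording tableau Q records, in position (i, j), the step at which that cell was added to P.
  Insert 7 (step 1): P = [7];  Q = [1]
  Insert 2 (step 2): P = [2] / [7];  Q = [1] / [2]
  Insert 6 (step 3): P = [2, 6] / [7];  Q = [1, 3] / [2]
  Insert 5 (step 4): P = [2, 5] / [6] / [7];  Q = [1, 3] / [2] / [4]
  Insert 3 (step 5): P = [2, 3] / [5] / [6] / [7];  Q = [1, 3] / [2] / [4] / [5]
  Insert 4 (step 6): P = [2, 3, 4] / [5] / [6] / [7];  Q = [1, 3, 6] / [2] / [4] / [5]
  Insert 1 (step 7): P = [1, 3, 4] / [2] / [5] / [6] / [7];  Q = [1, 3, 6] / [2] / [4] / [5] / [7]
  Insert 8 (step 8): P = [1, 3, 4, 8] / [2] / [5] / [6] / [7];  Q = [1, 3, 6, 8] / [2] / [4] / [5] / [7]
Final shape: (4, 1, 1, 1, 1).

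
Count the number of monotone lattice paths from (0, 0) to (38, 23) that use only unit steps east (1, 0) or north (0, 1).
Number of paths = 37539612570341700

A monotone lattice path from (0, 0) to (38, 23) consists of 38 east steps and 23 north steps in some order, so it is determined by which 38 of the 61 steps are east. The count is C(61, 38) = 37539612570341700.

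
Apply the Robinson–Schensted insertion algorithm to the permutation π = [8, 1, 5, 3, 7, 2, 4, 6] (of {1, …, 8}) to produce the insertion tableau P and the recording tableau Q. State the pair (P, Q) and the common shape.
P = [1, 2, 4, 6] / [3, 7] / [5] / [8];  Q = [1, 3, 5, 8] / [2, 7] / [4] / [6];  common shape = (4, 2, 1, 1)

Row-insert the values π_1, π_2, … into P one at a time, bumping the leftmost entry strictly greater than the inserted value down to the next row. The recording tableau Q records, in position (i, j), the step at which that cell was added to P.
  Insert 8 (step 1): P = [8];  Q = [1]
  Insert 1 (step 2): P = [1] / [8];  Q = [1] / [2]
  Insert 5 (step 3): P = [1, 5] / [8];  Q = [1, 3] / [2]
  Insert 3 (step 4): P = [1, 3] / [5] / [8];  Q = [1, 3] / [2] / [4]
  Insert 7 (step 5): P = [1, 3, 7] / [5] / [8];  Q = [1, 3, 5] / [2] / [4]
  Insert 2 (step 6): P = [1, 2, 7] / [3] / [5] / [8];  Q = [1, 3, 5] / [2] / [4] / [6]
  Insert 4 (step 7): P = [1, 2, 4] / [3, 7] / [5] / [8];  Q = [1, 3, 5] / [2, 7] / [4] / [6]
  Insert 6 (step 8): P = [1, 2, 4, 6] / [3, 7] / [5] / [8];  Q = [1, 3, 5, 8] / [2, 7] / [4] / [6]
Final shape: (4, 2, 1, 1).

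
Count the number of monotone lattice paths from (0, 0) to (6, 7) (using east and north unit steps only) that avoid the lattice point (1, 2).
Number of paths = 960

Total paths from (0, 0) to (6, 7): C(13, 6) = 1716. Paths through (1, 2): (paths (0, 0) → (1, 2)) × (paths (1, 2) → (6, 7)) = C(3, 1) · C(10, 5) = 3 · 252 = 756. Avoidance count = 1716 − 756 = 960.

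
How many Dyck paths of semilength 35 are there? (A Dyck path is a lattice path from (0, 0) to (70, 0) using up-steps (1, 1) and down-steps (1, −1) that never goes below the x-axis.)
C_35 = 3116285494907301262

These Dyck paths are counted by the Catalan number C_n = (1/(n + 1)) · C(2n, n). For n = 35: C_35 = (1/36) · C(70, 35) = 112186277816662845432/36 = 3116285494907301262.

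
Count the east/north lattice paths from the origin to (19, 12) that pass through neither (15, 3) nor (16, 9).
Number of paths = 99791825

Inclusion–exclusion. Total paths: C(31, 19) = 141120525. Through P₁: C(18, 15)·C(13, 4) = 583440. Through P₂: C(25, 16)·C(6, 3) = 40859500. Since P₁ is strictly southwest of P₂, a monotone path through both must visit P₁ then P₂; paths through both = C(18, 15)·C(7, 1)·C(6, 3) = 114240. Avoid both = 141120525 − 583440 − 40859500 + 114240 = 99791825.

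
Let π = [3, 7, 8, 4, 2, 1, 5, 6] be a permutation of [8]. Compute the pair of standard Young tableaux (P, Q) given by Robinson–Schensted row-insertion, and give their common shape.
P = [1, 4, 5, 6] / [2, 8] / [3] / [7];  Q = [1, 2, 3, 8] / [4, 7] / [5] / [6];  common shape = (4, 2, 1, 1)

Row-insert the values π_1, π_2, … into P one at a time, bumping the leftmost entry strictly greater than the inserted value down to the next row. The recording tableau Q records, in position (i, j), the step at which that cell was added to P.
  Insert 3 (step 1): P = [3];  Q = [1]
  Insert 7 (step 2): P = [3, 7];  Q = [1, 2]
  Insert 8 (step 3): P = [3, 7, 8];  Q = [1, 2, 3]
  Insert 4 (step 4): P = [3, 4, 8] / [7];  Q = [1, 2, 3] / [4]
  Insert 2 (step 5): P = [2, 4, 8] / [3] / [7];  Q = [1, 2, 3] / [4] / [5]
  Insert 1 (step 6): P = [1, 4, 8] / [2] / [3] / [7];  Q = [1, 2, 3] / [4] / [5] / [6]
  Insert 5 (step 7): P = [1, 4, 5] / [2, 8] / [3] / [7];  Q = [1, 2, 3] / [4, 7] / [5] / [6]
  Insert 6 (step 8): P = [1, 4, 5, 6] / [2, 8] / [3] / [7];  Q = [1, 2, 3, 8] / [4, 7] / [5] / [6]
Final shape: (4, 2, 1, 1).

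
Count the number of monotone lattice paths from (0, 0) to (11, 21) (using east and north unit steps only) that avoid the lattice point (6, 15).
Number of paths = 103954512

Total paths from (0, 0) to (11, 21): C(32, 11) = 129024480. Paths through (6, 15): (paths (0, 0) → (6, 15)) × (paths (6, 15) → (11, 21)) = C(21, 6) · C(11, 5) = 54264 · 462 = 25069968. Avoidance count = 129024480 − 25069968 = 103954512.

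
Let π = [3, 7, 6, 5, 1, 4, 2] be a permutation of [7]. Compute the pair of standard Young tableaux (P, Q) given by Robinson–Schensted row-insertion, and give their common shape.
P = [1, 2] / [3, 4] / [5] / [6] / [7];  Q = [1, 2] / [3, 6] / [4] / [5] / [7];  common shape = (2, 2, 1, 1, 1)

Row-insert the values π_1, π_2, … into P one at a time, bumping the leftmost entry strictly greater than the inserted value down to the next row. The recording tableau Q records, in position (i, j), the step at which that cell was added to P.
  Insert 3 (step 1): P = [3];  Q = [1]
  Insert 7 (step 2): P = [3, 7];  Q = [1, 2]
  Insert 6 (step 3): P = [3, 6] / [7];  Q = [1, 2] / [3]
  Insert 5 (step 4): P = [3, 5] / [6] / [7];  Q = [1, 2] / [3] / [4]
  Insert 1 (step 5): P = [1, 5] / [3] / [6] / [7];  Q = [1, 2] / [3] / [4] / [5]
  Insert 4 (step 6): P = [1, 4] / [3, 5] / [6] / [7];  Q = [1, 2] / [3, 6] / [4] / [5]
  Insert 2 (step 7): P = [1, 2] / [3, 4] / [5] / [6] / [7];  Q = [1, 2] / [3, 6] / [4] / [5] / [7]
Final shape: (2, 2, 1, 1, 1).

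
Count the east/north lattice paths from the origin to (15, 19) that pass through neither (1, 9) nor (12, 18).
Number of paths = 1497100460

Inclusion–exclusion. Total paths: C(34, 15) = 1855967520. Through P₁: C(10, 1)·C(24, 14) = 19612560. Through P₂: C(30, 12)·C(4, 3) = 345972900. Since P₁ is strictly southwest of P₂, a monotone path through both must visit P₁ then P₂; paths through both = C(10, 1)·C(20, 11)·C(4, 3) = 6718400. Avoid both = 1855967520 − 19612560 − 345972900 + 6718400 = 1497100460.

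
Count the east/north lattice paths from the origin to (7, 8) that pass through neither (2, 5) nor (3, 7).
Number of paths = 4974

Inclusion–exclusion. Total paths: C(15, 7) = 6435. Through P₁: C(7, 2)·C(8, 5) = 1176. Through P₂: C(10, 3)·C(5, 4) = 600. Since P₁ is strictly southwest of P₂, a monotone path through both must visit P₁ then P₂; paths through both = C(7, 2)·C(3, 1)·C(5, 4) = 315. Avoid both = 6435 − 1176 − 600 + 315 = 4974.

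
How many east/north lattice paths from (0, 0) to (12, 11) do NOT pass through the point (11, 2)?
Number of paths = 1351298

Total paths from (0, 0) to (12, 11): C(23, 12) = 1352078. Paths through (11, 2): (paths (0, 0) → (11, 2)) × (paths (11, 2) → (12, 11)) = C(13, 11) · C(10, 1) = 78 · 10 = 780. Avoidance count = 1352078 − 780 = 1351298.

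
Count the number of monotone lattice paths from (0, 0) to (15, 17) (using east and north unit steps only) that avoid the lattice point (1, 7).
Number of paths = 550032672

Total paths from (0, 0) to (15, 17): C(32, 15) = 565722720. Paths through (1, 7): (paths (0, 0) → (1, 7)) × (paths (1, 7) → (15, 17)) = C(8, 1) · C(24, 14) = 8 · 1961256 = 15690048. Avoidance count = 565722720 − 15690048 = 550032672.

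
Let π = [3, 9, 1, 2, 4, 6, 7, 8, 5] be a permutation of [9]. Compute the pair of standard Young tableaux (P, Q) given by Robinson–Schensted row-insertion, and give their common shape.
P = [1, 2, 4, 5, 7, 8] / [3, 6] / [9];  Q = [1, 2, 5, 6, 7, 8] / [3, 4] / [9];  common shape = (6, 2, 1)

Row-insert the values π_1, π_2, … into P one at a time, bumping the leftmost entry strictly greater than the inserted value down to the next row. The recording tableau Q records, in position (i, j), the step at which that cell was added to P.
  Insert 3 (step 1): P = [3];  Q = [1]
  Insert 9 (step 2): P = [3, 9];  Q = [1, 2]
  Insert 1 (step 3): P = [1, 9] / [3];  Q = [1, 2] / [3]
  Insert 2 (step 4): P = [1, 2] / [3, 9];  Q = [1, 2] / [3, 4]
  Insert 4 (step 5): P = [1, 2, 4] / [3, 9];  Q = [1, 2, 5] / [3, 4]
  Insert 6 (step 6): P = [1, 2, 4, 6] / [3, 9];  Q = [1, 2, 5, 6] / [3, 4]
  Insert 7 (step 7): P = [1, 2, 4, 6, 7] / [3, 9];  Q = [1, 2, 5, 6, 7] / [3, 4]
  Insert 8 (step 8): P = [1, 2, 4, 6, 7, 8] / [3, 9];  Q = [1, 2, 5, 6, 7, 8] / [3, 4]
  Insert 5 (step 9): P = [1, 2, 4, 5, 7, 8] / [3, 6] / [9];  Q = [1, 2, 5, 6, 7, 8] / [3, 4] / [9]
Final shape: (6, 2, 1).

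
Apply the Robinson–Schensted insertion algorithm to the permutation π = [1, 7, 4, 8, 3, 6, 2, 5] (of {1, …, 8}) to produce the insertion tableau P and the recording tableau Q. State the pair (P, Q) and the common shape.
P = [1, 2, 5] / [3, 6] / [4, 8] / [7];  Q = [1, 2, 4] / [3, 6] / [5, 8] / [7];  common shape = (3, 2, 2, 1)

Row-insert the values π_1, π_2, … into P one at a time, bumping the leftmost entry strictly greater than the inserted value down to the next row. The recording tableau Q records, in position (i, j), the step at which that cell was added to P.
  Insert 1 (step 1): P = [1];  Q = [1]
  Insert 7 (step 2): P = [1, 7];  Q = [1, 2]
  Insert 4 (step 3): P = [1, 4] / [7];  Q = [1, 2] / [3]
  Insert 8 (step 4): P = [1, 4, 8] / [7];  Q = [1, 2, 4] / [3]
  Insert 3 (step 5): P = [1, 3, 8] / [4] / [7];  Q = [1, 2, 4] / [3] / [5]
  Insert 6 (step 6): P = [1, 3, 6] / [4, 8] / [7];  Q = [1, 2, 4] / [3, 6] / [5]
  Insert 2 (step 7): P = [1, 2, 6] / [3, 8] / [4] / [7];  Q = [1, 2, 4] / [3, 6] / [5] / [7]
  Insert 5 (step 8): P = [1, 2, 5] / [3, 6] / [4, 8] / [7];  Q = [1, 2, 4] / [3, 6] / [5, 8] / [7]
Final shape: (3, 2, 2, 1).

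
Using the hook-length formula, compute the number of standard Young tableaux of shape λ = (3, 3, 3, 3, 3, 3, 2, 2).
# SYT of shape (3, 3, 3, 3, 3, 3, 2, 2) = 14226212

Hook-length formula: f^λ = n! / Π hook(c), product over all cells c of the Young diagram. For λ = (3, 3, 3, 3, 3, 3, 2, 2), n = 22 boxes. Hook lengths by row (left-to-right, top-to-bottom): [10, 9, 6]; [9, 8, 5]; [8, 7, 4]; [7, 6, 3]; [6, 5, 2]; [5, 4, 1]; [3, 2]; [2, 1]. Product of hooks = 79009136640000. So f^λ = 22! / 79009136640000 = 1124000727777607680000 / 79009136640000 = 14226212.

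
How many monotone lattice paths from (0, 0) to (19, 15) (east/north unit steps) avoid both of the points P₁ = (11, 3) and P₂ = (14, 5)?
Number of paths = 1786126476

Inclusion–exclusion. Total paths: C(34, 19) = 1855967520. Through P₁: C(14, 11)·C(20, 8) = 45853080. Through P₂: C(19, 14)·C(15, 5) = 34918884. Since P₁ is strictly southwest of P₂, a monotone path through both must visit P₁ then P₂; paths through both = C(14, 11)·C(5, 3)·C(15, 5) = 10930920. Avoid both = 1855967520 − 45853080 − 34918884 + 10930920 = 1786126476.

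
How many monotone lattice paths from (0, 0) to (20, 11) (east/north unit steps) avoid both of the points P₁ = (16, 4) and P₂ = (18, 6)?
Number of paths = 80857419

Inclusion–exclusion. Total paths: C(31, 20) = 84672315. Through P₁: C(20, 16)·C(11, 4) = 1598850. Through P₂: C(24, 18)·C(7, 2) = 2826516. Since P₁ is strictly southwest of P₂, a monotone path through both must visit P₁ then P₂; paths through both = C(20, 16)·C(4, 2)·C(7, 2) = 610470. Avoid both = 84672315 − 1598850 − 2826516 + 610470 = 80857419.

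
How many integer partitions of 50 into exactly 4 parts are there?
p(50, 4 parts) = 920

Partitions of n into exactly k parts are in bijection with partitions of n − k into at most k parts (subtract 1 from each part). So p(50, exactly 4) = p(46, parts ≤ 4). Computing via the recurrence p(m, j) = p(m, j−1) + p(m−j, j) gives 920.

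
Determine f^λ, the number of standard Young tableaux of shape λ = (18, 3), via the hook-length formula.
# SYT of shape (18, 3) = 1120

Hook-length formula: f^λ = n! / Π hook(c), product over all cells c of the Young diagram. For λ = (18, 3), n = 21 boxes. Hook lengths by row (left-to-right, top-to-bottom): [19, 18, 17, 15, 14, 13, 12, 11, 10, 9, 8, 7, 6, 5, 4, 3, 2, 1]; [3, 2, 1]. Product of hooks = 45616912653312000. So f^λ = 21! / 45616912653312000 = 51090942171709440000 / 45616912653312000 = 1120.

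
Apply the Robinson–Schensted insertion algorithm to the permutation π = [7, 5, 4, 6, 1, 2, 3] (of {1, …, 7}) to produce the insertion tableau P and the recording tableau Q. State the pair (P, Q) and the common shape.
P = [1, 2, 3] / [4, 6] / [5] / [7];  Q = [1, 4, 7] / [2, 6] / [3] / [5];  common shape = (3, 2, 1, 1)

Row-insert the values π_1, π_2, … into P one at a time, bumping the leftmost entry strictly greater than the inserted value down to the next row. The recording tableau Q records, in position (i, j), the step at which that cell was added to P.
  Insert 7 (step 1): P = [7];  Q = [1]
  Insert 5 (step 2): P = [5] / [7];  Q = [1] / [2]
  Insert 4 (step 3): P = [4] / [5] / [7];  Q = [1] / [2] / [3]
  Insert 6 (step 4): P = [4, 6] / [5] / [7];  Q = [1, 4] / [2] / [3]
  Insert 1 (step 5): P = [1, 6] / [4] / [5] / [7];  Q = [1, 4] / [2] / [3] / [5]
  Insert 2 (step 6): P = [1, 2] / [4, 6] / [5] / [7];  Q = [1, 4] / [2, 6] / [3] / [5]
  Insert 3 (step 7): P = [1, 2, 3] / [4, 6] / [5] / [7];  Q = [1, 4, 7] / [2, 6] / [3] / [5]
Final shape: (3, 2, 1, 1).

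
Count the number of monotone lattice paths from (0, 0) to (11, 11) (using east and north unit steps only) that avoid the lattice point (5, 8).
Number of paths = 597324

Total paths from (0, 0) to (11, 11): C(22, 11) = 705432. Paths through (5, 8): (paths (0, 0) → (5, 8)) × (paths (5, 8) → (11, 11)) = C(13, 5) · C(9, 6) = 1287 · 84 = 108108. Avoidance count = 705432 − 108108 = 597324.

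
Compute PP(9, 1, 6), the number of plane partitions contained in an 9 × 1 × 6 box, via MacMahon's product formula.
PP(9, 1, 6) = 5005

Evaluate the triple product over i = 1..9, j = 1..1, k = 1..6. The factors are (2/1) · (3/2) · (4/3) · (5/4) · (6/5) · (7/6) · (3/2) · (4/3) · … (54 factors total). The numerators and denominators telescope so the product is an integer; carrying out the multiplication exactly gives PP(9, 1, 6) = 5005.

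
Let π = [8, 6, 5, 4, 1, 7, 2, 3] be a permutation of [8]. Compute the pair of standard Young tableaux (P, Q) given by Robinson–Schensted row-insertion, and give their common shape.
P = [1, 2, 3] / [4, 7] / [5] / [6] / [8];  Q = [1, 6, 8] / [2, 7] / [3] / [4] / [5];  common shape = (3, 2, 1, 1, 1)

Row-insert the values π_1, π_2, … into P one at a time, bumping the leftmost entry strictly greater than the inserted value down to the next row. The recording tableau Q records, in position (i, j), the step at which that cell was added to P.
  Insert 8 (step 1): P = [8];  Q = [1]
  Insert 6 (step 2): P = [6] / [8];  Q = [1] / [2]
  Insert 5 (step 3): P = [5] / [6] / [8];  Q = [1] / [2] / [3]
  Insert 4 (step 4): P = [4] / [5] / [6] / [8];  Q = [1] / [2] / [3] / [4]
  Insert 1 (step 5): P = [1] / [4] / [5] / [6] / [8];  Q = [1] / [2] / [3] / [4] / [5]
  Insert 7 (step 6): P = [1, 7] / [4] / [5] / [6] / [8];  Q = [1, 6] / [2] / [3] / [4] / [5]
  Insert 2 (step 7): P = [1, 2] / [4, 7] / [5] / [6] / [8];  Q = [1, 6] / [2, 7] / [3] / [4] / [5]
  Insert 3 (step 8): P = [1, 2, 3] / [4, 7] / [5] / [6] / [8];  Q = [1, 6, 8] / [2, 7] / [3] / [4] / [5]
Final shape: (3, 2, 1, 1, 1).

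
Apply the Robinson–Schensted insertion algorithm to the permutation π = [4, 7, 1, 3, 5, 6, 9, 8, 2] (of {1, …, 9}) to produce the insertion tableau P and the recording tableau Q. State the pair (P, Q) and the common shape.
P = [1, 2, 5, 6, 8] / [3, 7, 9] / [4];  Q = [1, 2, 5, 6, 7] / [3, 4, 8] / [9];  common shape = (5, 3, 1)

Row-insert the values π_1, π_2, … into P one at a time, bumping the leftmost entry strictly greater than the inserted value down to the next row. The recording tableau Q records, in position (i, j), the step at which that cell was added to P.
  Insert 4 (step 1): P = [4];  Q = [1]
  Insert 7 (step 2): P = [4, 7];  Q = [1, 2]
  Insert 1 (step 3): P = [1, 7] / [4];  Q = [1, 2] / [3]
  Insert 3 (step 4): P = [1, 3] / [4, 7];  Q = [1, 2] / [3, 4]
  Insert 5 (step 5): P = [1, 3, 5] / [4, 7];  Q = [1, 2, 5] / [3, 4]
  Insert 6 (step 6): P = [1, 3, 5, 6] / [4, 7];  Q = [1, 2, 5, 6] / [3, 4]
  Insert 9 (step 7): P = [1, 3, 5, 6, 9] / [4, 7];  Q = [1, 2, 5, 6, 7] / [3, 4]
  Insert 8 (step 8): P = [1, 3, 5, 6, 8] / [4, 7, 9];  Q = [1, 2, 5, 6, 7] / [3, 4, 8]
  Insert 2 (step 9): P = [1, 2, 5, 6, 8] / [3, 7, 9] / [4];  Q = [1, 2, 5, 6, 7] / [3, 4, 8] / [9]
Final shape: (5, 3, 1).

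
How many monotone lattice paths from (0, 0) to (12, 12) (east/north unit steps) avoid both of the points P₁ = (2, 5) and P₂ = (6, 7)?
Number of paths = 1648486

Inclusion–exclusion. Total paths: C(24, 12) = 2704156. Through P₁: C(7, 2)·C(17, 10) = 408408. Through P₂: C(13, 6)·C(11, 6) = 792792. Since P₁ is strictly southwest of P₂, a monotone path through both must visit P₁ then P₂; paths through both = C(7, 2)·C(6, 4)·C(11, 6) = 145530. Avoid both = 2704156 − 408408 − 792792 + 145530 = 1648486.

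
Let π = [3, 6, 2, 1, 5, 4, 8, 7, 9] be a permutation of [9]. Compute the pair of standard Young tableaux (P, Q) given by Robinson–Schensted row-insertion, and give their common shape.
P = [1, 4, 7, 9] / [2, 5, 8] / [3, 6];  Q = [1, 2, 7, 9] / [3, 5, 8] / [4, 6];  common shape = (4, 3, 2)

Row-insert the values π_1, π_2, … into P one at a time, bumping the leftmost entry strictly greater than the inserted value down to the next row. The recording tableau Q records, in position (i, j), the step at which that cell was added to P.
  Insert 3 (step 1): P = [3];  Q = [1]
  Insert 6 (step 2): P = [3, 6];  Q = [1, 2]
  Insert 2 (step 3): P = [2, 6] / [3];  Q = [1, 2] / [3]
  Insert 1 (step 4): P = [1, 6] / [2] / [3];  Q = [1, 2] / [3] / [4]
  Insert 5 (step 5): P = [1, 5] / [2, 6] / [3];  Q = [1, 2] / [3, 5] / [4]
  Insert 4 (step 6): P = [1, 4] / [2, 5] / [3, 6];  Q = [1, 2] / [3, 5] / [4, 6]
  Insert 8 (step 7): P = [1, 4, 8] / [2, 5] / [3, 6];  Q = [1, 2, 7] / [3, 5] / [4, 6]
  Insert 7 (step 8): P = [1, 4, 7] / [2, 5, 8] / [3, 6];  Q = [1, 2, 7] / [3, 5, 8] / [4, 6]
  Insert 9 (step 9): P = [1, 4, 7, 9] / [2, 5, 8] / [3, 6];  Q = [1, 2, 7, 9] / [3, 5, 8] / [4, 6]
Final shape: (4, 3, 2).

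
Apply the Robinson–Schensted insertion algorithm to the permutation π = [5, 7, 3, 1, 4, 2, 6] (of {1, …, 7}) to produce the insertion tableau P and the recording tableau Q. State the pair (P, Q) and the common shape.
P = [1, 2, 6] / [3, 4] / [5, 7];  Q = [1, 2, 7] / [3, 5] / [4, 6];  common shape = (3, 2, 2)

Row-insert the values π_1, π_2, … into P one at a time, bumping the leftmost entry strictly greater than the inserted value down to the next row. The recording tableau Q records, in position (i, j), the step at which that cell was added to P.
  Insert 5 (step 1): P = [5];  Q = [1]
  Insert 7 (step 2): P = [5, 7];  Q = [1, 2]
  Insert 3 (step 3): P = [3, 7] / [5];  Q = [1, 2] / [3]
  Insert 1 (step 4): P = [1, 7] / [3] / [5];  Q = [1, 2] / [3] / [4]
  Insert 4 (step 5): P = [1, 4] / [3, 7] / [5];  Q = [1, 2] / [3, 5] / [4]
  Insert 2 (step 6): P = [1, 2] / [3, 4] / [5, 7];  Q = [1, 2] / [3, 5] / [4, 6]
  Insert 6 (step 7): P = [1, 2, 6] / [3, 4] / [5, 7];  Q = [1, 2, 7] / [3, 5] / [4, 6]
Final shape: (3, 2, 2).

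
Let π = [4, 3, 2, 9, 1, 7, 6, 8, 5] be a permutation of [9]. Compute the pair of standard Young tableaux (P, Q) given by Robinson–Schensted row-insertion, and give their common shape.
P = [1, 5, 8] / [2, 6] / [3, 7] / [4, 9];  Q = [1, 4, 8] / [2, 6] / [3, 7] / [5, 9];  common shape = (3, 2, 2, 2)

Row-insert the values π_1, π_2, … into P one at a time, bumping the leftmost entry strictly greater than the inserted value down to the next row. The recording tableau Q records, in position (i, j), the step at which that cell was added to P.
  Insert 4 (step 1): P = [4];  Q = [1]
  Insert 3 (step 2): P = [3] / [4];  Q = [1] / [2]
  Insert 2 (step 3): P = [2] / [3] / [4];  Q = [1] / [2] / [3]
  Insert 9 (step 4): P = [2, 9] / [3] / [4];  Q = [1, 4] / [2] / [3]
  Insert 1 (step 5): P = [1, 9] / [2] / [3] / [4];  Q = [1, 4] / [2] / [3] / [5]
  Insert 7 (step 6): P = [1, 7] / [2, 9] / [3] / [4];  Q = [1, 4] / [2, 6] / [3] / [5]
  Insert 6 (step 7): P = [1, 6] / [2, 7] / [3, 9] / [4];  Q = [1, 4] / [2, 6] / [3, 7] / [5]
  Insert 8 (step 8): P = [1, 6, 8] / [2, 7] / [3, 9] / [4];  Q = [1, 4, 8] / [2, 6] / [3, 7] / [5]
  Insert 5 (step 9): P = [1, 5, 8] / [2, 6] / [3, 7] / [4, 9];  Q = [1, 4, 8] / [2, 6] / [3, 7] / [5, 9]
Final shape: (3, 2, 2, 2).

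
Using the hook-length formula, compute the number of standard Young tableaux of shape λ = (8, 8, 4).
# SYT of shape (8, 8, 4) = 2309450

Hook-length formula: f^λ = n! / Π hook(c), product over all cells c of the Young diagram. For λ = (8, 8, 4), n = 20 boxes. Hook lengths by row (left-to-right, top-to-bottom): [10, 9, 8, 7, 5, 4, 3, 2]; [9, 8, 7, 6, 4, 3, 2, 1]; [4, 3, 2, 1]. Product of hooks = 1053455155200. So f^λ = 20! / 1053455155200 = 2432902008176640000 / 1053455155200 = 2309450.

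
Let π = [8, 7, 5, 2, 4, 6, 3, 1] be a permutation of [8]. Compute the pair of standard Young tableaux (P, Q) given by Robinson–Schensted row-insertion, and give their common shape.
P = [1, 3, 6] / [2] / [4] / [5] / [7] / [8];  Q = [1, 5, 6] / [2] / [3] / [4] / [7] / [8];  common shape = (3, 1, 1, 1, 1, 1)

Row-insert the values π_1, π_2, … into P one at a time, bumping the leftmost entry strictly greater than the inserted value down to the next row. The recording tableau Q records, in position (i, j), the step at which that cell was added to P.
  Insert 8 (step 1): P = [8];  Q = [1]
  Insert 7 (step 2): P = [7] / [8];  Q = [1] / [2]
  Insert 5 (step 3): P = [5] / [7] / [8];  Q = [1] / [2] / [3]
  Insert 2 (step 4): P = [2] / [5] / [7] / [8];  Q = [1] / [2] / [3] / [4]
  Insert 4 (step 5): P = [2, 4] / [5] / [7] / [8];  Q = [1, 5] / [2] / [3] / [4]
  Insert 6 (step 6): P = [2, 4, 6] / [5] / [7] / [8];  Q = [1, 5, 6] / [2] / [3] / [4]
  Insert 3 (step 7): P = [2, 3, 6] / [4] / [5] / [7] / [8];  Q = [1, 5, 6] / [2] / [3] / [4] / [7]
  Insert 1 (step 8): P = [1, 3, 6] / [2] / [4] / [5] / [7] / [8];  Q = [1, 5, 6] / [2] / [3] / [4] / [7] / [8]
Final shape: (3, 1, 1, 1, 1, 1).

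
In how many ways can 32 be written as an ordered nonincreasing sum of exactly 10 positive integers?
p(32, 10 parts) = 807

Partitions of n into exactly k parts are in bijection with partitions of n − k into at most k parts (subtract 1 from each part). So p(32, exactly 10) = p(22, parts ≤ 10). Computing via the recurrence p(m, j) = p(m, j−1) + p(m−j, j) gives 807.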